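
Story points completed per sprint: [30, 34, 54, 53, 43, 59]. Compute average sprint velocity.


Formula: Avg velocity = Total points / Number of sprints
Points: [30, 34, 54, 53, 43, 59]
Sum = 30 + 34 + 54 + 53 + 43 + 59 = 273
Avg velocity = 273 / 6 = 45.5 points/sprint

45.5 points/sprint


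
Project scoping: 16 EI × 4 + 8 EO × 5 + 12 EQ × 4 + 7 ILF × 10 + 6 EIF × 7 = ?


UFP = EI*4 + EO*5 + EQ*4 + ILF*10 + EIF*7
UFP = 16*4 + 8*5 + 12*4 + 7*10 + 6*7
UFP = 64 + 40 + 48 + 70 + 42
UFP = 264

264


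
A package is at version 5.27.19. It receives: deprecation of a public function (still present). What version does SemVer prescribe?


Current: 5.27.19
Change category: 'deprecation of a public function (still present)' → minor bump
SemVer rule: minor bump → increment MINOR, reset PATCH to 0 (MAJOR unchanged)
New: 5.28.0

5.28.0


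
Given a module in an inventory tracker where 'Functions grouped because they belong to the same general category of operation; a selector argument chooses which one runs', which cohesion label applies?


Reasoning: Grouped by category of activity, not by data or sequence
Type: Logical cohesion

Logical cohesion


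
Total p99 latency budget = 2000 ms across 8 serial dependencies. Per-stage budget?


Formula: per_stage = total_budget / stages
per_stage = 2000 / 8
per_stage = 250.0 ms

250.0 ms


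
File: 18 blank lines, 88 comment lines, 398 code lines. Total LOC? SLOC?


Total LOC = blank + comment + code
Total LOC = 18 + 88 + 398 = 504
SLOC (source only) = code = 398

Total LOC: 504, SLOC: 398


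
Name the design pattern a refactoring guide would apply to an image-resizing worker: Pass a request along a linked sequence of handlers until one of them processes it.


This matches the Chain of Responsibility pattern

Chain of Responsibility


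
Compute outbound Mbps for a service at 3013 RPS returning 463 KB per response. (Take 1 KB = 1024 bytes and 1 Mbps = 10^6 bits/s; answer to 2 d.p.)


Formula: Mbps = payload_bytes * RPS * 8 / 1e6
Payload per request = 463 KB = 463 * 1024 = 474112 bytes
Total bytes/sec = 474112 * 3013 = 1428499456
Total bits/sec = 1428499456 * 8 = 11427995648
Mbps = 11427995648 / 1e6 = 11428.0

11428.0 Mbps


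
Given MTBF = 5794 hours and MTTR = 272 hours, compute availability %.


Availability = MTBF / (MTBF + MTTR)
Availability = 5794 / (5794 + 272)
Availability = 5794 / 6066
Availability = 95.516%

95.516%


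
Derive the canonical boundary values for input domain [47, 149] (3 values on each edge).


Range: [47, 149]
Boundaries: just below min, min, min+1, max-1, max, just above max
Values: [46, 47, 48, 148, 149, 150]

[46, 47, 48, 148, 149, 150]


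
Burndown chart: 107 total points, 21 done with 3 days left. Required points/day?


Formula: Required rate = Remaining points / Days left
Remaining = 107 - 21 = 86 points
Required rate = 86 / 3 = 28.67 points/day

28.67 points/day


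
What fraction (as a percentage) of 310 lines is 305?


Coverage = covered / total * 100
Coverage = 305 / 310 * 100
Coverage = 98.39%

98.39%


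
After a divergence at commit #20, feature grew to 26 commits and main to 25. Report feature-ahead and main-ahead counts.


Common ancestor: commit #20
feature commits after divergence: 26 - 20 = 6
main commits after divergence: 25 - 20 = 5
feature is 6 commits ahead of main
main is 5 commits ahead of feature

feature ahead: 6, main ahead: 5


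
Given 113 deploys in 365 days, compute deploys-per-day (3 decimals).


Formula: deployments per day = releases / days
= 113 / 365
= 0.31 deploys/day
(equivalently, 2.17 deploys/week)

0.31 deploys/day


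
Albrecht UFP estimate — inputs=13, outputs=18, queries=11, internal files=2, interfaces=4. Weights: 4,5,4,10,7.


UFP = EI*4 + EO*5 + EQ*4 + ILF*10 + EIF*7
UFP = 13*4 + 18*5 + 11*4 + 2*10 + 4*7
UFP = 52 + 90 + 44 + 20 + 28
UFP = 234

234


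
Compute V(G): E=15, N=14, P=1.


Formula: V(G) = E - N + 2P
V(G) = 15 - 14 + 2*1
V(G) = 1 + 2
V(G) = 3

3


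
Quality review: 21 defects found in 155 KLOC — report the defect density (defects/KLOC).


Defect density = defects / KLOC
Defect density = 21 / 155
Defect density = 0.135 defects/KLOC

0.135 defects/KLOC


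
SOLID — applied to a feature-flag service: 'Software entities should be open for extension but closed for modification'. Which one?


This describes the Open/Closed Principle (OCP)

Open/Closed Principle (OCP)


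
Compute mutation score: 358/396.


Mutation score = killed / total * 100
Mutation score = 358 / 396 * 100
Mutation score = 90.4%

90.4%


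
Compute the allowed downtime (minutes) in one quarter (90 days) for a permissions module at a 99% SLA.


Formula: allowed downtime = period * (100 - SLA) / 100
Period (quarter (90 days)) = 129600 minutes
Unavailability fraction = (100 - 99.0) / 100
Allowed downtime = 129600 * (100 - 99.0) / 100
Allowed downtime = 1296.0 minutes

1296.0 minutes


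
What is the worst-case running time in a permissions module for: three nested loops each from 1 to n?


Reasoning: three levels of nesting over n
Complexity: O(n^3)

O(n^3)


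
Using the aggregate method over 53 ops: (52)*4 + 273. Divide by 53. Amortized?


Formula: Amortized cost = Total cost / Operations
Total cost = (52 * 4) + (1 * 273)
Total cost = 208 + 273 = 481
Amortized = 481 / 53 = 9.0755

9.0755


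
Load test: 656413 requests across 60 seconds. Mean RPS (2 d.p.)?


Formula: throughput = requests / seconds
throughput = 656413 / 60
throughput = 10940.22 requests/second

10940.22 requests/second


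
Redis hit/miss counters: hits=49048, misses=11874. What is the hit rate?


Formula: hit rate = hits / (hits + misses) * 100
hit rate = 49048 / (49048 + 11874) * 100
hit rate = 49048 / 60922 * 100
hit rate = 80.51%

80.51%


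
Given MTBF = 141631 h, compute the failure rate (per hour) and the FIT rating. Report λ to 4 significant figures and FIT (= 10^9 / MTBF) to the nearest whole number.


Formula: λ = 1 / MTBF; FIT = λ × 1e9 = 1e9 / MTBF
λ = 1 / 141631 ≈ 7.061e-06 failures/hour
FIT = 1e9 / 141631 ≈ 7061 failures per 1e9 hours (nearest whole number)

λ = 7.061e-06 /h, FIT = 7061


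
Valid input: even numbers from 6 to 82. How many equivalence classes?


Constraint: even integers in [6, 82]
Class 1: x < 6 — out-of-range invalid
Class 2: x in [6,82] but odd — wrong type invalid
Class 3: x in [6,82] and even — valid
Class 4: x > 82 — out-of-range invalid
Total equivalence classes: 4

4 equivalence classes


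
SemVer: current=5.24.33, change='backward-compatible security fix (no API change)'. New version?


Current: 5.24.33
Change category: 'backward-compatible security fix (no API change)' → patch bump
SemVer rule: patch bump → increment PATCH (MAJOR and MINOR unchanged)
New: 5.24.34

5.24.34


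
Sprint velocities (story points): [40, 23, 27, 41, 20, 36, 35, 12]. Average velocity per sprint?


Formula: Avg velocity = Total points / Number of sprints
Points: [40, 23, 27, 41, 20, 36, 35, 12]
Sum = 40 + 23 + 27 + 41 + 20 + 36 + 35 + 12 = 234
Avg velocity = 234 / 8 = 29.25 points/sprint

29.25 points/sprint


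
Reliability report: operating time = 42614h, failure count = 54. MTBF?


Formula: MTBF = Total operating time / Number of failures
MTBF = 42614 / 54
MTBF = 789.15 hours

789.15 hours


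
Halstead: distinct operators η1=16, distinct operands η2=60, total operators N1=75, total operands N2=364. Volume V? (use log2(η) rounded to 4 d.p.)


Formula: V = N * log2(η), where N = N1 + N2 and η = η1 + η2
η = 16 + 60 = 76
N = 75 + 364 = 439
log2(76) ≈ 6.2479
V = 439 * 6.2479 = 2742.83

2742.83


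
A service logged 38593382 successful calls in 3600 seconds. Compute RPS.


Formula: throughput = requests / seconds
throughput = 38593382 / 3600
throughput = 10720.38 requests/second

10720.38 requests/second


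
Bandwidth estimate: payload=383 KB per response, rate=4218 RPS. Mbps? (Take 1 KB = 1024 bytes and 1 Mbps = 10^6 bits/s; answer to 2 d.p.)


Formula: Mbps = payload_bytes * RPS * 8 / 1e6
Payload per request = 383 KB = 383 * 1024 = 392192 bytes
Total bytes/sec = 392192 * 4218 = 1654265856
Total bits/sec = 1654265856 * 8 = 13234126848
Mbps = 13234126848 / 1e6 = 13234.13

13234.13 Mbps


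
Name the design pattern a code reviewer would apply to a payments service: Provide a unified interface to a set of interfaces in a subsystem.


This matches the Facade pattern

Facade


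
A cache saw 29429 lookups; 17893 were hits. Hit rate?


Formula: hit rate = hits / (hits + misses) * 100
hit rate = 17893 / (17893 + 11536) * 100
hit rate = 17893 / 29429 * 100
hit rate = 60.8%

60.8%


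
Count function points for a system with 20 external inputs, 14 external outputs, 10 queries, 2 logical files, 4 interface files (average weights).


UFP = EI*4 + EO*5 + EQ*4 + ILF*10 + EIF*7
UFP = 20*4 + 14*5 + 10*4 + 2*10 + 4*7
UFP = 80 + 70 + 40 + 20 + 28
UFP = 238

238


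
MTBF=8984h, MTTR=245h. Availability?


Availability = MTBF / (MTBF + MTTR)
Availability = 8984 / (8984 + 245)
Availability = 8984 / 9229
Availability = 97.3453%

97.3453%


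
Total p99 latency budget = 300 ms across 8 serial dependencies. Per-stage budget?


Formula: per_stage = total_budget / stages
per_stage = 300 / 8
per_stage = 37.5 ms

37.5 ms


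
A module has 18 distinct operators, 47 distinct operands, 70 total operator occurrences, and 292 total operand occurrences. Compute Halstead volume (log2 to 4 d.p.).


Formula: V = N * log2(η), where N = N1 + N2 and η = η1 + η2
η = 18 + 47 = 65
N = 70 + 292 = 362
log2(65) ≈ 6.0224
V = 362 * 6.0224 = 2180.11

2180.11


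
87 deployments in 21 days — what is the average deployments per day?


Formula: deployments per day = releases / days
= 87 / 21
= 4.143 deploys/day
(equivalently, 29.0 deploys/week)

4.143 deploys/day


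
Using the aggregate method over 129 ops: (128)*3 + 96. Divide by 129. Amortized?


Formula: Amortized cost = Total cost / Operations
Total cost = (128 * 3) + (1 * 96)
Total cost = 384 + 96 = 480
Amortized = 480 / 129 = 3.7209

3.7209


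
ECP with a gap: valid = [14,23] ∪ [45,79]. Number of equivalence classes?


Valid ranges: [14,23] and [45,79]
Class 1: x < 14 — invalid
Class 2: 14 ≤ x ≤ 23 — valid
Class 3: 23 < x < 45 — invalid (gap between ranges)
Class 4: 45 ≤ x ≤ 79 — valid
Class 5: x > 79 — invalid
Total equivalence classes: 5

5 equivalence classes


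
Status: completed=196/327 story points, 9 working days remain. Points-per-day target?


Formula: Required rate = Remaining points / Days left
Remaining = 327 - 196 = 131 points
Required rate = 131 / 9 = 14.56 points/day

14.56 points/day


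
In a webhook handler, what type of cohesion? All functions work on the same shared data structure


Reasoning: Functions share data
Type: Communicational cohesion

Communicational cohesion


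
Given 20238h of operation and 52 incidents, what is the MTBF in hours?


Formula: MTBF = Total operating time / Number of failures
MTBF = 20238 / 52
MTBF = 389.19 hours

389.19 hours


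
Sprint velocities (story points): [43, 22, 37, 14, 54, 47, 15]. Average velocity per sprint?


Formula: Avg velocity = Total points / Number of sprints
Points: [43, 22, 37, 14, 54, 47, 15]
Sum = 43 + 22 + 37 + 14 + 54 + 47 + 15 = 232
Avg velocity = 232 / 7 = 33.14 points/sprint

33.14 points/sprint


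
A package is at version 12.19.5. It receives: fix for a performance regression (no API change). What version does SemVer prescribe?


Current: 12.19.5
Change category: 'fix for a performance regression (no API change)' → patch bump
SemVer rule: patch bump → increment PATCH (MAJOR and MINOR unchanged)
New: 12.19.6

12.19.6


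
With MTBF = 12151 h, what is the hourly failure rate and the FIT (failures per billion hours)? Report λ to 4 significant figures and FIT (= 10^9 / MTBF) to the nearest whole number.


Formula: λ = 1 / MTBF; FIT = λ × 1e9 = 1e9 / MTBF
λ = 1 / 12151 ≈ 8.230e-05 failures/hour
FIT = 1e9 / 12151 ≈ 82298 failures per 1e9 hours (nearest whole number)

λ = 8.230e-05 /h, FIT = 82298


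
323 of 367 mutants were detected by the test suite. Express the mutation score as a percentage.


Mutation score = killed / total * 100
Mutation score = 323 / 367 * 100
Mutation score = 88.01%

88.01%


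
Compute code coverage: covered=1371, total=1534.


Coverage = covered / total * 100
Coverage = 1371 / 1534 * 100
Coverage = 89.37%

89.37%


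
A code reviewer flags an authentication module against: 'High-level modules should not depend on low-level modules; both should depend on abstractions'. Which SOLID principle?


This describes the Dependency Inversion Principle (DIP)

Dependency Inversion Principle (DIP)


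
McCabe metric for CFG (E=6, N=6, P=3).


Formula: V(G) = E - N + 2P
V(G) = 6 - 6 + 2*3
V(G) = 0 + 6
V(G) = 6

6


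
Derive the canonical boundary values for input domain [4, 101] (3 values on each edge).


Range: [4, 101]
Boundaries: just below min, min, min+1, max-1, max, just above max
Values: [3, 4, 5, 100, 101, 102]

[3, 4, 5, 100, 101, 102]


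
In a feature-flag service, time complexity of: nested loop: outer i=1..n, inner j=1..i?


Reasoning: triangle: n(n+1)/2 ~ n^2/2
Complexity: O(n^2)

O(n^2)


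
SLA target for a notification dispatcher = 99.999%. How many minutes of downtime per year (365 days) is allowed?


Formula: allowed downtime = period * (100 - SLA) / 100
Period (year (365 days)) = 525600 minutes
Unavailability fraction = (100 - 99.999) / 100
Allowed downtime = 525600 * (100 - 99.999) / 100
Allowed downtime = 5.256 minutes

5.256 minutes


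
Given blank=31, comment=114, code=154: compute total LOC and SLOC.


Total LOC = blank + comment + code
Total LOC = 31 + 114 + 154 = 299
SLOC (source only) = code = 154

Total LOC: 299, SLOC: 154


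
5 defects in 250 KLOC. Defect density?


Defect density = defects / KLOC
Defect density = 5 / 250
Defect density = 0.02 defects/KLOC

0.02 defects/KLOC


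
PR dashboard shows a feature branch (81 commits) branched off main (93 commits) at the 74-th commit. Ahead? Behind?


Common ancestor: commit #74
feature commits after divergence: 81 - 74 = 7
main commits after divergence: 93 - 74 = 19
feature is 7 commits ahead of main
main is 19 commits ahead of feature

feature ahead: 7, main ahead: 19


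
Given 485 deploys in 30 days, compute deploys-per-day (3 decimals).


Formula: deployments per day = releases / days
= 485 / 30
= 16.167 deploys/day
(equivalently, 113.17 deploys/week)

16.167 deploys/day


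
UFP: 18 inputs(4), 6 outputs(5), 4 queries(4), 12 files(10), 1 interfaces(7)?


UFP = EI*4 + EO*5 + EQ*4 + ILF*10 + EIF*7
UFP = 18*4 + 6*5 + 4*4 + 12*10 + 1*7
UFP = 72 + 30 + 16 + 120 + 7
UFP = 245

245


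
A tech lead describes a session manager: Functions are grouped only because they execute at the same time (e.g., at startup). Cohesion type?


Reasoning: Related by timing only
Type: Temporal cohesion

Temporal cohesion


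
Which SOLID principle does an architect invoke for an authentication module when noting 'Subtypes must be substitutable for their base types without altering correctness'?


This describes the Liskov Substitution Principle (LSP)

Liskov Substitution Principle (LSP)


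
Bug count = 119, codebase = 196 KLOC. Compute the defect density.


Defect density = defects / KLOC
Defect density = 119 / 196
Defect density = 0.607 defects/KLOC

0.607 defects/KLOC


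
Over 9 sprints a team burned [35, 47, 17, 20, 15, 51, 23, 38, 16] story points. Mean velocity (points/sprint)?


Formula: Avg velocity = Total points / Number of sprints
Points: [35, 47, 17, 20, 15, 51, 23, 38, 16]
Sum = 35 + 47 + 17 + 20 + 15 + 51 + 23 + 38 + 16 = 262
Avg velocity = 262 / 9 = 29.11 points/sprint

29.11 points/sprint


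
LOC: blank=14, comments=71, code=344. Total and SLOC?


Total LOC = blank + comment + code
Total LOC = 14 + 71 + 344 = 429
SLOC (source only) = code = 344

Total LOC: 429, SLOC: 344


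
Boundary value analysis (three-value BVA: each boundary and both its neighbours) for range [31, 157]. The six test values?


Range: [31, 157]
Boundaries: just below min, min, min+1, max-1, max, just above max
Values: [30, 31, 32, 156, 157, 158]

[30, 31, 32, 156, 157, 158]


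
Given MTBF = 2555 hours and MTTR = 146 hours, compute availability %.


Availability = MTBF / (MTBF + MTTR)
Availability = 2555 / (2555 + 146)
Availability = 2555 / 2701
Availability = 94.5946%

94.5946%


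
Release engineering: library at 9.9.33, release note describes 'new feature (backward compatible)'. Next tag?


Current: 9.9.33
Change category: 'new feature (backward compatible)' → minor bump
SemVer rule: minor bump → increment MINOR, reset PATCH to 0 (MAJOR unchanged)
New: 9.10.0

9.10.0


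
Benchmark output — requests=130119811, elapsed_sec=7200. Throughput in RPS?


Formula: throughput = requests / seconds
throughput = 130119811 / 7200
throughput = 18072.2 requests/second

18072.2 requests/second


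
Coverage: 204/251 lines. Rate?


Coverage = covered / total * 100
Coverage = 204 / 251 * 100
Coverage = 81.27%

81.27%


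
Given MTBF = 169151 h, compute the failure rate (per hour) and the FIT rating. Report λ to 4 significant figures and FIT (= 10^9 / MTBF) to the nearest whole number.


Formula: λ = 1 / MTBF; FIT = λ × 1e9 = 1e9 / MTBF
λ = 1 / 169151 ≈ 5.912e-06 failures/hour
FIT = 1e9 / 169151 ≈ 5912 failures per 1e9 hours (nearest whole number)

λ = 5.912e-06 /h, FIT = 5912


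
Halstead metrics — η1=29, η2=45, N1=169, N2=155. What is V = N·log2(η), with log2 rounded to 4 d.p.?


Formula: V = N * log2(η), where N = N1 + N2 and η = η1 + η2
η = 29 + 45 = 74
N = 169 + 155 = 324
log2(74) ≈ 6.2095
V = 324 * 6.2095 = 2011.88

2011.88


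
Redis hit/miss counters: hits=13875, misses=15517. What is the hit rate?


Formula: hit rate = hits / (hits + misses) * 100
hit rate = 13875 / (13875 + 15517) * 100
hit rate = 13875 / 29392 * 100
hit rate = 47.21%

47.21%


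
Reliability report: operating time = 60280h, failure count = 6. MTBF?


Formula: MTBF = Total operating time / Number of failures
MTBF = 60280 / 6
MTBF = 10046.67 hours

10046.67 hours


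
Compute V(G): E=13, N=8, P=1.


Formula: V(G) = E - N + 2P
V(G) = 13 - 8 + 2*1
V(G) = 5 + 2
V(G) = 7

7


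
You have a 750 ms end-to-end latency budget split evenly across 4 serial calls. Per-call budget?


Formula: per_stage = total_budget / stages
per_stage = 750 / 4
per_stage = 187.5 ms

187.5 ms


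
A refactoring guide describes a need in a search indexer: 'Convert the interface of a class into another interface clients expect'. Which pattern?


This matches the Adapter pattern

Adapter


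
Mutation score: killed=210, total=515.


Mutation score = killed / total * 100
Mutation score = 210 / 515 * 100
Mutation score = 40.78%

40.78%


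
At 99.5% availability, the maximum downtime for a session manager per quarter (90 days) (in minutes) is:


Formula: allowed downtime = period * (100 - SLA) / 100
Period (quarter (90 days)) = 129600 minutes
Unavailability fraction = (100 - 99.5) / 100
Allowed downtime = 129600 * (100 - 99.5) / 100
Allowed downtime = 648.0 minutes

648.0 minutes


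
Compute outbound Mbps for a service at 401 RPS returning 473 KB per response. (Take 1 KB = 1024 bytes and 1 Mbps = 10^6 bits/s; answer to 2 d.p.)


Formula: Mbps = payload_bytes * RPS * 8 / 1e6
Payload per request = 473 KB = 473 * 1024 = 484352 bytes
Total bytes/sec = 484352 * 401 = 194225152
Total bits/sec = 194225152 * 8 = 1553801216
Mbps = 1553801216 / 1e6 = 1553.8

1553.8 Mbps


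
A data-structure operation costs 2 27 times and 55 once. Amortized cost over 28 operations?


Formula: Amortized cost = Total cost / Operations
Total cost = (27 * 2) + (1 * 55)
Total cost = 54 + 55 = 109
Amortized = 109 / 28 = 3.8929

3.8929


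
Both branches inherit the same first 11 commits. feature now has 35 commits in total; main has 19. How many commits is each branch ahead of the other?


Common ancestor: commit #11
feature commits after divergence: 35 - 11 = 24
main commits after divergence: 19 - 11 = 8
feature is 24 commits ahead of main
main is 8 commits ahead of feature

feature ahead: 24, main ahead: 8


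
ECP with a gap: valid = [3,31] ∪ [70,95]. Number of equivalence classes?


Valid ranges: [3,31] and [70,95]
Class 1: x < 3 — invalid
Class 2: 3 ≤ x ≤ 31 — valid
Class 3: 31 < x < 70 — invalid (gap between ranges)
Class 4: 70 ≤ x ≤ 95 — valid
Class 5: x > 95 — invalid
Total equivalence classes: 5

5 equivalence classes


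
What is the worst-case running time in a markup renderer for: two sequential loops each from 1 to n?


Reasoning: sequential dominates: O(n) + O(n) = O(n)
Complexity: O(n)

O(n)


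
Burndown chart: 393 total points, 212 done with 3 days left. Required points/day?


Formula: Required rate = Remaining points / Days left
Remaining = 393 - 212 = 181 points
Required rate = 181 / 3 = 60.33 points/day

60.33 points/day


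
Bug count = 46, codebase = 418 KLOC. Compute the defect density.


Defect density = defects / KLOC
Defect density = 46 / 418
Defect density = 0.11 defects/KLOC

0.11 defects/KLOC


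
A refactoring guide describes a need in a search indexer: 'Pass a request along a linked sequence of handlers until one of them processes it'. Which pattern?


This matches the Chain of Responsibility pattern

Chain of Responsibility


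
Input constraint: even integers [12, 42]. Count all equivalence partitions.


Constraint: even integers in [12, 42]
Class 1: x < 12 — out-of-range invalid
Class 2: x in [12,42] but odd — wrong type invalid
Class 3: x in [12,42] and even — valid
Class 4: x > 42 — out-of-range invalid
Total equivalence classes: 4

4 equivalence classes


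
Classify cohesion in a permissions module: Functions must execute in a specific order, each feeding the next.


Reasoning: Output of one is input to next
Type: Sequential cohesion

Sequential cohesion


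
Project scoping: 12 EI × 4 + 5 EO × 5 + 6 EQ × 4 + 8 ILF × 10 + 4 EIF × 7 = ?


UFP = EI*4 + EO*5 + EQ*4 + ILF*10 + EIF*7
UFP = 12*4 + 5*5 + 6*4 + 8*10 + 4*7
UFP = 48 + 25 + 24 + 80 + 28
UFP = 205

205


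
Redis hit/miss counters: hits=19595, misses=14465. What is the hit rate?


Formula: hit rate = hits / (hits + misses) * 100
hit rate = 19595 / (19595 + 14465) * 100
hit rate = 19595 / 34060 * 100
hit rate = 57.53%

57.53%


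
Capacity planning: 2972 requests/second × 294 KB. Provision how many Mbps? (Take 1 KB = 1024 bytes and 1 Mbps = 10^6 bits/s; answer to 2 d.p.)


Formula: Mbps = payload_bytes * RPS * 8 / 1e6
Payload per request = 294 KB = 294 * 1024 = 301056 bytes
Total bytes/sec = 301056 * 2972 = 894738432
Total bits/sec = 894738432 * 8 = 7157907456
Mbps = 7157907456 / 1e6 = 7157.91

7157.91 Mbps


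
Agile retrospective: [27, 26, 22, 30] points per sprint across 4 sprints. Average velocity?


Formula: Avg velocity = Total points / Number of sprints
Points: [27, 26, 22, 30]
Sum = 27 + 26 + 22 + 30 = 105
Avg velocity = 105 / 4 = 26.25 points/sprint

26.25 points/sprint


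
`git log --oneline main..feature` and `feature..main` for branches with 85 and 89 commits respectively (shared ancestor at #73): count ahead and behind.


Common ancestor: commit #73
feature commits after divergence: 85 - 73 = 12
main commits after divergence: 89 - 73 = 16
feature is 12 commits ahead of main
main is 16 commits ahead of feature

feature ahead: 12, main ahead: 16


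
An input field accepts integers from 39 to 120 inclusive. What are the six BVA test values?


Range: [39, 120]
Boundaries: just below min, min, min+1, max-1, max, just above max
Values: [38, 39, 40, 119, 120, 121]

[38, 39, 40, 119, 120, 121]


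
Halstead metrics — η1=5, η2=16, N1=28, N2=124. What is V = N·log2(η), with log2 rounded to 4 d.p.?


Formula: V = N * log2(η), where N = N1 + N2 and η = η1 + η2
η = 5 + 16 = 21
N = 28 + 124 = 152
log2(21) ≈ 4.3923
V = 152 * 4.3923 = 667.63

667.63


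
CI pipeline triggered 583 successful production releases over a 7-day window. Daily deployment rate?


Formula: deployments per day = releases / days
= 583 / 7
= 83.286 deploys/day
(equivalently, 583.0 deploys/week)

83.286 deploys/day


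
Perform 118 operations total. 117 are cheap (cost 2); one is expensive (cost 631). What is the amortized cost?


Formula: Amortized cost = Total cost / Operations
Total cost = (117 * 2) + (1 * 631)
Total cost = 234 + 631 = 865
Amortized = 865 / 118 = 7.3305

7.3305


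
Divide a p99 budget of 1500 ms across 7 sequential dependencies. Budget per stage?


Formula: per_stage = total_budget / stages
per_stage = 1500 / 7
per_stage = 214.29 ms

214.29 ms


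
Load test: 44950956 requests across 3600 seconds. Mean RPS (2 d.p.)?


Formula: throughput = requests / seconds
throughput = 44950956 / 3600
throughput = 12486.38 requests/second

12486.38 requests/second


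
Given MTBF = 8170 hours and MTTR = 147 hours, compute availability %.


Availability = MTBF / (MTBF + MTTR)
Availability = 8170 / (8170 + 147)
Availability = 8170 / 8317
Availability = 98.2325%

98.2325%


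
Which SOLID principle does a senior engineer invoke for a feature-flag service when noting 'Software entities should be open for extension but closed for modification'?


This describes the Open/Closed Principle (OCP)

Open/Closed Principle (OCP)


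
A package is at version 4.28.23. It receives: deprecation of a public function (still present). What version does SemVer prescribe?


Current: 4.28.23
Change category: 'deprecation of a public function (still present)' → minor bump
SemVer rule: minor bump → increment MINOR, reset PATCH to 0 (MAJOR unchanged)
New: 4.29.0

4.29.0


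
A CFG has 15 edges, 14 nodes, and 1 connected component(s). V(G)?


Formula: V(G) = E - N + 2P
V(G) = 15 - 14 + 2*1
V(G) = 1 + 2
V(G) = 3

3


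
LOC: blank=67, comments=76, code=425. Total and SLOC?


Total LOC = blank + comment + code
Total LOC = 67 + 76 + 425 = 568
SLOC (source only) = code = 425

Total LOC: 568, SLOC: 425


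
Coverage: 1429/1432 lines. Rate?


Coverage = covered / total * 100
Coverage = 1429 / 1432 * 100
Coverage = 99.79%

99.79%


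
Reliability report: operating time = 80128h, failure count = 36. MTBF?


Formula: MTBF = Total operating time / Number of failures
MTBF = 80128 / 36
MTBF = 2225.78 hours

2225.78 hours


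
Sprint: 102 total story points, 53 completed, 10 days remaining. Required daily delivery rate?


Formula: Required rate = Remaining points / Days left
Remaining = 102 - 53 = 49 points
Required rate = 49 / 10 = 4.9 points/day

4.9 points/day


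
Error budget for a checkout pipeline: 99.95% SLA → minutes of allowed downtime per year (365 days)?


Formula: allowed downtime = period * (100 - SLA) / 100
Period (year (365 days)) = 525600 minutes
Unavailability fraction = (100 - 99.95) / 100
Allowed downtime = 525600 * (100 - 99.95) / 100
Allowed downtime = 262.8 minutes

262.8 minutes


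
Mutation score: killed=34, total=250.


Mutation score = killed / total * 100
Mutation score = 34 / 250 * 100
Mutation score = 13.6%

13.6%


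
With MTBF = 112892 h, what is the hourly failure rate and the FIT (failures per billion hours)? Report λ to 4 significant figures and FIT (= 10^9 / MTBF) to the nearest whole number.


Formula: λ = 1 / MTBF; FIT = λ × 1e9 = 1e9 / MTBF
λ = 1 / 112892 ≈ 8.858e-06 failures/hour
FIT = 1e9 / 112892 ≈ 8858 failures per 1e9 hours (nearest whole number)

λ = 8.858e-06 /h, FIT = 8858


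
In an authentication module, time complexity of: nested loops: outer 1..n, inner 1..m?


Reasoning: product of independent bounds
Complexity: O(n*m)

O(n*m)


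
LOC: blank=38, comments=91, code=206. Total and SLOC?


Total LOC = blank + comment + code
Total LOC = 38 + 91 + 206 = 335
SLOC (source only) = code = 206

Total LOC: 335, SLOC: 206


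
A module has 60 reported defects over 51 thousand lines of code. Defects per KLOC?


Defect density = defects / KLOC
Defect density = 60 / 51
Defect density = 1.176 defects/KLOC

1.176 defects/KLOC


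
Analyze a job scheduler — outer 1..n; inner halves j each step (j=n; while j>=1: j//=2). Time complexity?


Reasoning: n times log n
Complexity: O(n log n)

O(n log n)


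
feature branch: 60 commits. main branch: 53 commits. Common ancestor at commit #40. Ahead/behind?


Common ancestor: commit #40
feature commits after divergence: 60 - 40 = 20
main commits after divergence: 53 - 40 = 13
feature is 20 commits ahead of main
main is 13 commits ahead of feature

feature ahead: 20, main ahead: 13


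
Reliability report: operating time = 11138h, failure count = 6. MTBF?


Formula: MTBF = Total operating time / Number of failures
MTBF = 11138 / 6
MTBF = 1856.33 hours

1856.33 hours


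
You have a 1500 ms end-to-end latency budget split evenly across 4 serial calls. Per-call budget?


Formula: per_stage = total_budget / stages
per_stage = 1500 / 4
per_stage = 375.0 ms

375.0 ms


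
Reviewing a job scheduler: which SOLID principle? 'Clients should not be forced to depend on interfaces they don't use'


This describes the Interface Segregation Principle (ISP)

Interface Segregation Principle (ISP)


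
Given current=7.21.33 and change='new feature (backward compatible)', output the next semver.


Current: 7.21.33
Change category: 'new feature (backward compatible)' → minor bump
SemVer rule: minor bump → increment MINOR, reset PATCH to 0 (MAJOR unchanged)
New: 7.22.0

7.22.0


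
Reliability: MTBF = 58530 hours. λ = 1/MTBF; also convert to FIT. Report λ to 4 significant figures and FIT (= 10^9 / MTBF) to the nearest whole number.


Formula: λ = 1 / MTBF; FIT = λ × 1e9 = 1e9 / MTBF
λ = 1 / 58530 ≈ 1.709e-05 failures/hour
FIT = 1e9 / 58530 ≈ 17085 failures per 1e9 hours (nearest whole number)

λ = 1.709e-05 /h, FIT = 17085


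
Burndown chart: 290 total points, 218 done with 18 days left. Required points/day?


Formula: Required rate = Remaining points / Days left
Remaining = 290 - 218 = 72 points
Required rate = 72 / 18 = 4.0 points/day

4.0 points/day


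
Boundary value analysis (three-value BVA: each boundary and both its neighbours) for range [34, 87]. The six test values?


Range: [34, 87]
Boundaries: just below min, min, min+1, max-1, max, just above max
Values: [33, 34, 35, 86, 87, 88]

[33, 34, 35, 86, 87, 88]


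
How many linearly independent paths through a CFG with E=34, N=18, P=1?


Formula: V(G) = E - N + 2P
V(G) = 34 - 18 + 2*1
V(G) = 16 + 2
V(G) = 18

18


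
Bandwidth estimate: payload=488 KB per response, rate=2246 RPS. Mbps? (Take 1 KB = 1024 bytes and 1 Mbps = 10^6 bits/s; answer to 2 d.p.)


Formula: Mbps = payload_bytes * RPS * 8 / 1e6
Payload per request = 488 KB = 488 * 1024 = 499712 bytes
Total bytes/sec = 499712 * 2246 = 1122353152
Total bits/sec = 1122353152 * 8 = 8978825216
Mbps = 8978825216 / 1e6 = 8978.83

8978.83 Mbps


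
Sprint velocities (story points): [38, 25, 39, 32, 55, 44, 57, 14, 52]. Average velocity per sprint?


Formula: Avg velocity = Total points / Number of sprints
Points: [38, 25, 39, 32, 55, 44, 57, 14, 52]
Sum = 38 + 25 + 39 + 32 + 55 + 44 + 57 + 14 + 52 = 356
Avg velocity = 356 / 9 = 39.56 points/sprint

39.56 points/sprint


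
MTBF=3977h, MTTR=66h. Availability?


Availability = MTBF / (MTBF + MTTR)
Availability = 3977 / (3977 + 66)
Availability = 3977 / 4043
Availability = 98.3675%

98.3675%


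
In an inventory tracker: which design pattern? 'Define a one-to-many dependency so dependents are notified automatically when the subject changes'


This matches the Observer pattern

Observer


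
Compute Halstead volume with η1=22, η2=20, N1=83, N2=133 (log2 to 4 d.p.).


Formula: V = N * log2(η), where N = N1 + N2 and η = η1 + η2
η = 22 + 20 = 42
N = 83 + 133 = 216
log2(42) ≈ 5.3923
V = 216 * 5.3923 = 1164.74

1164.74


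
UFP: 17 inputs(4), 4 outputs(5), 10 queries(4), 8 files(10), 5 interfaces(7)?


UFP = EI*4 + EO*5 + EQ*4 + ILF*10 + EIF*7
UFP = 17*4 + 4*5 + 10*4 + 8*10 + 5*7
UFP = 68 + 20 + 40 + 80 + 35
UFP = 243

243


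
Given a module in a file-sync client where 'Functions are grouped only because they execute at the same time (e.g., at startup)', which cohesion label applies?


Reasoning: Related by timing only
Type: Temporal cohesion

Temporal cohesion


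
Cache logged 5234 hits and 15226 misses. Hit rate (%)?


Formula: hit rate = hits / (hits + misses) * 100
hit rate = 5234 / (5234 + 15226) * 100
hit rate = 5234 / 20460 * 100
hit rate = 25.58%

25.58%


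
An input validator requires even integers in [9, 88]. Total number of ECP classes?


Constraint: even integers in [9, 88]
Class 1: x < 9 — out-of-range invalid
Class 2: x in [9,88] but odd — wrong type invalid
Class 3: x in [9,88] and even — valid
Class 4: x > 88 — out-of-range invalid
Total equivalence classes: 4

4 equivalence classes


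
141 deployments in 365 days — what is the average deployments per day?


Formula: deployments per day = releases / days
= 141 / 365
= 0.386 deploys/day
(equivalently, 2.7 deploys/week)

0.386 deploys/day


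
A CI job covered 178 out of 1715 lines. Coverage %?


Coverage = covered / total * 100
Coverage = 178 / 1715 * 100
Coverage = 10.38%

10.38%


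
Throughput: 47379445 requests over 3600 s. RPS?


Formula: throughput = requests / seconds
throughput = 47379445 / 3600
throughput = 13160.96 requests/second

13160.96 requests/second


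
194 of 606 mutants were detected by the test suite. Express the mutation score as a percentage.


Mutation score = killed / total * 100
Mutation score = 194 / 606 * 100
Mutation score = 32.01%

32.01%


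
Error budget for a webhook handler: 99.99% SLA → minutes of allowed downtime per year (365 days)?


Formula: allowed downtime = period * (100 - SLA) / 100
Period (year (365 days)) = 525600 minutes
Unavailability fraction = (100 - 99.99) / 100
Allowed downtime = 525600 * (100 - 99.99) / 100
Allowed downtime = 52.56 minutes

52.56 minutes


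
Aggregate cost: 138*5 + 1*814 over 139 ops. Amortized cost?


Formula: Amortized cost = Total cost / Operations
Total cost = (138 * 5) + (1 * 814)
Total cost = 690 + 814 = 1504
Amortized = 1504 / 139 = 10.8201

10.8201


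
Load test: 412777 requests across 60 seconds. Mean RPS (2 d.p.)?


Formula: throughput = requests / seconds
throughput = 412777 / 60
throughput = 6879.62 requests/second

6879.62 requests/second


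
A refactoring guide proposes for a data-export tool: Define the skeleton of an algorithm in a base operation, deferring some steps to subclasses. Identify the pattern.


This matches the Template Method pattern

Template Method


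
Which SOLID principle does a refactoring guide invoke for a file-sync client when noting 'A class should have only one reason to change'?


This describes the Single Responsibility Principle (SRP)

Single Responsibility Principle (SRP)


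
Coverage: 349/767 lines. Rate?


Coverage = covered / total * 100
Coverage = 349 / 767 * 100
Coverage = 45.5%

45.5%


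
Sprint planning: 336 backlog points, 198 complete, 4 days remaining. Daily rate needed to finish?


Formula: Required rate = Remaining points / Days left
Remaining = 336 - 198 = 138 points
Required rate = 138 / 4 = 34.5 points/day

34.5 points/day


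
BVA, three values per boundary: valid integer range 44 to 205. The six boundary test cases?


Range: [44, 205]
Boundaries: just below min, min, min+1, max-1, max, just above max
Values: [43, 44, 45, 204, 205, 206]

[43, 44, 45, 204, 205, 206]


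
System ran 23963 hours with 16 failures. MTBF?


Formula: MTBF = Total operating time / Number of failures
MTBF = 23963 / 16
MTBF = 1497.69 hours

1497.69 hours


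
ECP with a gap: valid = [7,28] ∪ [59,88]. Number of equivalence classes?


Valid ranges: [7,28] and [59,88]
Class 1: x < 7 — invalid
Class 2: 7 ≤ x ≤ 28 — valid
Class 3: 28 < x < 59 — invalid (gap between ranges)
Class 4: 59 ≤ x ≤ 88 — valid
Class 5: x > 88 — invalid
Total equivalence classes: 5

5 equivalence classes


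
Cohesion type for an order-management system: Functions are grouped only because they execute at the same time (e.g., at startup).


Reasoning: Related by timing only
Type: Temporal cohesion

Temporal cohesion


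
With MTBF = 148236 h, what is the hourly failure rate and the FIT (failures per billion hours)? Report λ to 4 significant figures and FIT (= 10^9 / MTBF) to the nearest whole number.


Formula: λ = 1 / MTBF; FIT = λ × 1e9 = 1e9 / MTBF
λ = 1 / 148236 ≈ 6.746e-06 failures/hour
FIT = 1e9 / 148236 ≈ 6746 failures per 1e9 hours (nearest whole number)

λ = 6.746e-06 /h, FIT = 6746


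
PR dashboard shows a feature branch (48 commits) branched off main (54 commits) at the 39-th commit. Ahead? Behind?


Common ancestor: commit #39
feature commits after divergence: 48 - 39 = 9
main commits after divergence: 54 - 39 = 15
feature is 9 commits ahead of main
main is 15 commits ahead of feature

feature ahead: 9, main ahead: 15


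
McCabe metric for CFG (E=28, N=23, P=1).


Formula: V(G) = E - N + 2P
V(G) = 28 - 23 + 2*1
V(G) = 5 + 2
V(G) = 7

7


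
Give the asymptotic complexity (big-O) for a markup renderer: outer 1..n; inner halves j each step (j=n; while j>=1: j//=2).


Reasoning: n times log n
Complexity: O(n log n)

O(n log n)


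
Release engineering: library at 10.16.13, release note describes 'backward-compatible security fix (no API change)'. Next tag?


Current: 10.16.13
Change category: 'backward-compatible security fix (no API change)' → patch bump
SemVer rule: patch bump → increment PATCH (MAJOR and MINOR unchanged)
New: 10.16.14

10.16.14


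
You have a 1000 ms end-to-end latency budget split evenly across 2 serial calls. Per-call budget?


Formula: per_stage = total_budget / stages
per_stage = 1000 / 2
per_stage = 500.0 ms

500.0 ms


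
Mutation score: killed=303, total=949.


Mutation score = killed / total * 100
Mutation score = 303 / 949 * 100
Mutation score = 31.93%

31.93%


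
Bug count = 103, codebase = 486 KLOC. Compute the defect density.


Defect density = defects / KLOC
Defect density = 103 / 486
Defect density = 0.212 defects/KLOC

0.212 defects/KLOC


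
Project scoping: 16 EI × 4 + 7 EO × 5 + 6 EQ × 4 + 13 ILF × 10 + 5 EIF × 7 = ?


UFP = EI*4 + EO*5 + EQ*4 + ILF*10 + EIF*7
UFP = 16*4 + 7*5 + 6*4 + 13*10 + 5*7
UFP = 64 + 35 + 24 + 130 + 35
UFP = 288

288


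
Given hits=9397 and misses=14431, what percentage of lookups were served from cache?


Formula: hit rate = hits / (hits + misses) * 100
hit rate = 9397 / (9397 + 14431) * 100
hit rate = 9397 / 23828 * 100
hit rate = 39.44%

39.44%


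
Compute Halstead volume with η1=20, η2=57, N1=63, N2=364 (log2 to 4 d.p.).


Formula: V = N * log2(η), where N = N1 + N2 and η = η1 + η2
η = 20 + 57 = 77
N = 63 + 364 = 427
log2(77) ≈ 6.2668
V = 427 * 6.2668 = 2675.92

2675.92


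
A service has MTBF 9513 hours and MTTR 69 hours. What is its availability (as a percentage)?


Availability = MTBF / (MTBF + MTTR)
Availability = 9513 / (9513 + 69)
Availability = 9513 / 9582
Availability = 99.2799%

99.2799%


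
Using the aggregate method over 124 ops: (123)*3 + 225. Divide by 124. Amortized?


Formula: Amortized cost = Total cost / Operations
Total cost = (123 * 3) + (1 * 225)
Total cost = 369 + 225 = 594
Amortized = 594 / 124 = 4.7903

4.7903
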